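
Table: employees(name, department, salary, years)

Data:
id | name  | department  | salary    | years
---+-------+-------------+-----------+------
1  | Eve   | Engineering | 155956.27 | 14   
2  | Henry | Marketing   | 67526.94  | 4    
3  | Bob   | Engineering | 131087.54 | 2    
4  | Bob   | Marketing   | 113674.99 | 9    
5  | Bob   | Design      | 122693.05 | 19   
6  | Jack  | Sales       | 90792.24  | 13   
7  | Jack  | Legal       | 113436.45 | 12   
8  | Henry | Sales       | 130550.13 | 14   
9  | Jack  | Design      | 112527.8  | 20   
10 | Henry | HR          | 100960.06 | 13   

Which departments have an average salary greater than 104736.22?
SELECT department, AVG(salary)
FROM employees
GROUP BY department
HAVING AVG(salary) > 104736.22

Result:
  Design: avg=117610.43
  Engineering: avg=143521.91
  Legal: avg=113436.45
  Sales: avg=110671.19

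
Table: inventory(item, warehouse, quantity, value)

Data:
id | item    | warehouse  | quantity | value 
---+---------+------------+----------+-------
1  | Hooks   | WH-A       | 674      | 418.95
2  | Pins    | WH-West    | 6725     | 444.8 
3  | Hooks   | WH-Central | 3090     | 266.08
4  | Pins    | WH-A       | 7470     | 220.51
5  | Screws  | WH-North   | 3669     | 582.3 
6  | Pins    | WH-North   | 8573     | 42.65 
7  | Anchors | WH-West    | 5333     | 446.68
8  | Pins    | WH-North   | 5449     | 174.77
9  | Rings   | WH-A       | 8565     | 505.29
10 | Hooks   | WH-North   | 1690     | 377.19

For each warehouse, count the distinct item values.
SELECT warehouse, COUNT(DISTINCT item)
FROM inventory
GROUP BY warehouse

Result:
  WH-A: 3 distinct
  WH-Central: 1 distinct
  WH-North: 3 distinct
  WH-West: 2 distinct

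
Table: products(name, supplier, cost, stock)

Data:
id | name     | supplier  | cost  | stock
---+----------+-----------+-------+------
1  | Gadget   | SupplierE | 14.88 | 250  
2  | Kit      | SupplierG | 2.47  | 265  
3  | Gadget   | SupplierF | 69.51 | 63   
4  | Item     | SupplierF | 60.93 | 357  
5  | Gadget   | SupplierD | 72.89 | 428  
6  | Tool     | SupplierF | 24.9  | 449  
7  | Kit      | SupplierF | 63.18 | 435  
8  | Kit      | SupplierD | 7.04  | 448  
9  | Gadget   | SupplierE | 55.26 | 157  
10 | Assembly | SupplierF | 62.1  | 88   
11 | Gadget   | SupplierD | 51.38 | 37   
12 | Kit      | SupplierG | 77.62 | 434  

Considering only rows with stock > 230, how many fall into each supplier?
SELECT supplier, COUNT(*)
FROM products
WHERE stock > 230
GROUP BY supplier

Note: WHERE filters rows before grouping.

Result:
  SupplierD: 2
  SupplierE: 1
  SupplierF: 3
  SupplierG: 2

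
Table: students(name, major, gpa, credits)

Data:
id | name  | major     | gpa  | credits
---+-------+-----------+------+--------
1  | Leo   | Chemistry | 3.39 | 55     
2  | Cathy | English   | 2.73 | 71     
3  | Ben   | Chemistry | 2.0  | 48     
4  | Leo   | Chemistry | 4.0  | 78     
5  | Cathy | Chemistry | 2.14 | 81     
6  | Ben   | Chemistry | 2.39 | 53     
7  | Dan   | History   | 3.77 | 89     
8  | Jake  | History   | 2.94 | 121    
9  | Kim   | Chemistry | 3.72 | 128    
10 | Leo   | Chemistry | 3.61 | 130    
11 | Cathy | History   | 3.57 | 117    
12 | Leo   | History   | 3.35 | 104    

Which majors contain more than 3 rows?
SELECT major, COUNT(*) as cnt
FROM students
GROUP BY major
HAVING COUNT(*) > 3

Result:
  Chemistry: 7
  History: 4

Note: HAVING filters groups after aggregation, WHERE filters rows before.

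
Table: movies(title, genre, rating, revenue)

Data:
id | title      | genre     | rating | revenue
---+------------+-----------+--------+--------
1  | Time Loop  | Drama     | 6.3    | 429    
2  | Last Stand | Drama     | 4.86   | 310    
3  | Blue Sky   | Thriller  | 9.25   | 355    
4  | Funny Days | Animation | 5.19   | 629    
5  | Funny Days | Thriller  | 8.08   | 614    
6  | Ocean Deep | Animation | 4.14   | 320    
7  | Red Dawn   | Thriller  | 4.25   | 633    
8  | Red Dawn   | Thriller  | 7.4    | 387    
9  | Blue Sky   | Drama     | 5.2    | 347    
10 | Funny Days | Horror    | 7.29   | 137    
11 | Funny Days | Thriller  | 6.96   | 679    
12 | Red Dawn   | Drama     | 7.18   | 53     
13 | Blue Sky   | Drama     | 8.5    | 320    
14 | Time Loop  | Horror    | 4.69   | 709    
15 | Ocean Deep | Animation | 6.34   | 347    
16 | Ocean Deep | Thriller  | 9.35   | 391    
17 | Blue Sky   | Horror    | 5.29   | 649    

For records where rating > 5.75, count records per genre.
SELECT genre, COUNT(*)
FROM movies
WHERE rating > 5.75
GROUP BY genre

Note: WHERE filters rows before grouping.

Result:
  Animation: 1
  Drama: 3
  Horror: 1
  Thriller: 5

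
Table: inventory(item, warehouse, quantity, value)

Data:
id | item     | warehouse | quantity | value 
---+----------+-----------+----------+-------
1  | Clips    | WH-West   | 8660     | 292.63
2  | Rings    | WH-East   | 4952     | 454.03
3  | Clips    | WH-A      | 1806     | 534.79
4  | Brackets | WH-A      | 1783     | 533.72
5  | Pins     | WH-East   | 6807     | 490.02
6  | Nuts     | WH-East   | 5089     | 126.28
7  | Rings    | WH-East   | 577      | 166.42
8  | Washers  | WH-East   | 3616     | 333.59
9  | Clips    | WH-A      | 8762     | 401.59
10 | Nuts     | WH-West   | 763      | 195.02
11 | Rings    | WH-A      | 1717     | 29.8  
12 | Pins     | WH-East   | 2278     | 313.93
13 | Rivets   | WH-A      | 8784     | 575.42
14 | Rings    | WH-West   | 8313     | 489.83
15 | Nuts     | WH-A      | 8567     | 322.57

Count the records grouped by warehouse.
SELECT warehouse, COUNT(*) as count
FROM inventory
GROUP BY warehouse

Result:
  WH-A: 6
  WH-East: 6
  WH-West: 3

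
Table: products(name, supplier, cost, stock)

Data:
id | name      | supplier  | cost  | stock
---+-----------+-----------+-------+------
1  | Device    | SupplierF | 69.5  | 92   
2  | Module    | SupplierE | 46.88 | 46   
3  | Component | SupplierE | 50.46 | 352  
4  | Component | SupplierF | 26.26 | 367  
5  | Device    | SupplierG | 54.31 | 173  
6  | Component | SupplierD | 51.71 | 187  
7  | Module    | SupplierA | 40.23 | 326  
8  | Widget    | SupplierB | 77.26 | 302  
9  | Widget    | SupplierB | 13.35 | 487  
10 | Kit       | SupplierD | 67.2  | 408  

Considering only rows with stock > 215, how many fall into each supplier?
SELECT supplier, COUNT(*)
FROM products
WHERE stock > 215
GROUP BY supplier

Note: WHERE filters rows before grouping.

Result:
  SupplierA: 1
  SupplierB: 2
  SupplierD: 1
  SupplierE: 1
  SupplierF: 1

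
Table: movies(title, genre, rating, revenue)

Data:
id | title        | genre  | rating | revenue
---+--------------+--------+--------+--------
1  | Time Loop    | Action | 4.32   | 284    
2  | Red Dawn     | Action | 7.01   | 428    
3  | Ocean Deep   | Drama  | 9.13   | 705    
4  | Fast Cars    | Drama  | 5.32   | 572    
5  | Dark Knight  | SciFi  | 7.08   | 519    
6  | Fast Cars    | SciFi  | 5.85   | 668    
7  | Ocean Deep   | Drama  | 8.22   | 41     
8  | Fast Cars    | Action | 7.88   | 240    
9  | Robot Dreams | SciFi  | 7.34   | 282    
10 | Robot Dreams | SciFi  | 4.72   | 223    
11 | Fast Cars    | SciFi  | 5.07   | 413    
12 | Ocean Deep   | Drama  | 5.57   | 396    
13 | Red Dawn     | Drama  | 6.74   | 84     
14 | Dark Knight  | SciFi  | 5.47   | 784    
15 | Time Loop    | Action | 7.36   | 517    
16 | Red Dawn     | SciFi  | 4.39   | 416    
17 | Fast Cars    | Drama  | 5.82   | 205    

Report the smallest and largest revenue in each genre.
SELECT genre, MIN(revenue), MAX(revenue)
FROM movies
GROUP BY genre

Result:
  Action: min=240, max=517
  Drama: min=41, max=705
  SciFi: min=223, max=784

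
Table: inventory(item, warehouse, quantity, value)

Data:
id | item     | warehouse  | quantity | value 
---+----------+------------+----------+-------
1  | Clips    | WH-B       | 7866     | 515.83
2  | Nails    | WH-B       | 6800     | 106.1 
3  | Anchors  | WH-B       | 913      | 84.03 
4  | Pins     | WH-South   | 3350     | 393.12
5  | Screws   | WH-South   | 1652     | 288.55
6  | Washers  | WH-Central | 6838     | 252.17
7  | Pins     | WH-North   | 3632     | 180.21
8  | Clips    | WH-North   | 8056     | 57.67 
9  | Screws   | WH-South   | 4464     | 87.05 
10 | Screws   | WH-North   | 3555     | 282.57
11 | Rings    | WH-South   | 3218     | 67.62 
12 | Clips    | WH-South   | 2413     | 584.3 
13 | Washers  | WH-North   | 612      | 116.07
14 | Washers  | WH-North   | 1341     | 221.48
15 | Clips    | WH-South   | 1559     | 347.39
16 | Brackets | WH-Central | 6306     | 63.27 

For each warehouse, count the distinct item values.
SELECT warehouse, COUNT(DISTINCT item)
FROM inventory
GROUP BY warehouse

Result:
  WH-B: 3 distinct
  WH-Central: 2 distinct
  WH-North: 4 distinct
  WH-South: 4 distinct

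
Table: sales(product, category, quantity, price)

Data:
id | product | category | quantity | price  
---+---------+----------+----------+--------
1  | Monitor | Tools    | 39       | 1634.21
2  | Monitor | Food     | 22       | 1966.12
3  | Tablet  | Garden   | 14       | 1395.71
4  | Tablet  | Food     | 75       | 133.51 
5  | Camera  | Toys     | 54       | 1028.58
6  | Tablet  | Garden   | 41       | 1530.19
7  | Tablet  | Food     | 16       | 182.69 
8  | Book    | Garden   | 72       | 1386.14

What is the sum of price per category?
SELECT category, SUM(price) as result
FROM sales
GROUP BY category

Result:
  Food: 2282.32
  Garden: 4312.04
  Tools: 1634.21
  Toys: 1028.58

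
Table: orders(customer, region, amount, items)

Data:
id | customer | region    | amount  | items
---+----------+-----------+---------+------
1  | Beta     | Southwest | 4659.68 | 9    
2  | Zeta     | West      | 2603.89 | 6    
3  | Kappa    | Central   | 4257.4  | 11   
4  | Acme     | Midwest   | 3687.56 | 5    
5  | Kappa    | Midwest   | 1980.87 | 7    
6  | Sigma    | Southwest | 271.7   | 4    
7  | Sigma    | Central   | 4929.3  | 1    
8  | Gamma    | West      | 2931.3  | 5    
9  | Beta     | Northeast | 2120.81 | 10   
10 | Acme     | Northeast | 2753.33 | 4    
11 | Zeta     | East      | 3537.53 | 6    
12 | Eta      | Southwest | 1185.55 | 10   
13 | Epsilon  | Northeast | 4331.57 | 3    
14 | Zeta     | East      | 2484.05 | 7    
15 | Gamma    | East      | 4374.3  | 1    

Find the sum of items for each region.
SELECT region, SUM(items) as result
FROM orders
GROUP BY region

Result:
  Central: 12
  East: 14
  Midwest: 12
  Northeast: 17
  Southwest: 23
  West: 11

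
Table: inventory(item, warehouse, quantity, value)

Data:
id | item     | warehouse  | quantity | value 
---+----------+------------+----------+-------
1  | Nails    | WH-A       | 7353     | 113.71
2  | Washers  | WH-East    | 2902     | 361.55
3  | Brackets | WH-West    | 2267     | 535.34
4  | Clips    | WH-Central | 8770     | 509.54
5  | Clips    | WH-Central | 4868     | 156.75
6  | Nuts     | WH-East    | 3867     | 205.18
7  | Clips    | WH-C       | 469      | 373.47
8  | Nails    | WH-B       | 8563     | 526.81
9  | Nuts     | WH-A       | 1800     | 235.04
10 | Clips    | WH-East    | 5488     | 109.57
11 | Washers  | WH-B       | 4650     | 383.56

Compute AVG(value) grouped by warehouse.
SELECT warehouse, AVG(value) as result
FROM inventory
GROUP BY warehouse

Result:
  WH-A: 174.38
  WH-B: 455.19
  WH-C: 373.47
  WH-Central: 333.15
  WH-East: 225.43
  WH-West: 535.34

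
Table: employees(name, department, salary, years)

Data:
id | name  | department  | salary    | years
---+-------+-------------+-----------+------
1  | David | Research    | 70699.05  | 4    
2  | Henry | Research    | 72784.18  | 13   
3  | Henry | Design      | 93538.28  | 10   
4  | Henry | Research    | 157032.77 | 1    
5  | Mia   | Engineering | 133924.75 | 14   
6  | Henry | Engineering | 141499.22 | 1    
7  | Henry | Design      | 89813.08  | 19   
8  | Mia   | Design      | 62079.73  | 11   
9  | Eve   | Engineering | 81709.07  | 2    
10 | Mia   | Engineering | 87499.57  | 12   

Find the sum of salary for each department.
SELECT department, SUM(salary) as result
FROM employees
GROUP BY department

Result:
  Design: 245431.09
  Engineering: 444632.61
  Research: 300516.00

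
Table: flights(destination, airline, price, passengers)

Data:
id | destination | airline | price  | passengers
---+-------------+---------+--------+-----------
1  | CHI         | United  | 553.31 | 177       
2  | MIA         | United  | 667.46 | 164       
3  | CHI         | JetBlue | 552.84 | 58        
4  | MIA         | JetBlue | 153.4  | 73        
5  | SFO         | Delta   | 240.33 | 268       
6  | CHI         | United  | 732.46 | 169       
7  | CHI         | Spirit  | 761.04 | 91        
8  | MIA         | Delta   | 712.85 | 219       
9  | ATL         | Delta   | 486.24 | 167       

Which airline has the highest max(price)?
SELECT airline, MAX(price) as val
FROM flights
GROUP BY airline
ORDER BY val DESC
LIMIT 1

Result: Spirit with max(price) = 761.04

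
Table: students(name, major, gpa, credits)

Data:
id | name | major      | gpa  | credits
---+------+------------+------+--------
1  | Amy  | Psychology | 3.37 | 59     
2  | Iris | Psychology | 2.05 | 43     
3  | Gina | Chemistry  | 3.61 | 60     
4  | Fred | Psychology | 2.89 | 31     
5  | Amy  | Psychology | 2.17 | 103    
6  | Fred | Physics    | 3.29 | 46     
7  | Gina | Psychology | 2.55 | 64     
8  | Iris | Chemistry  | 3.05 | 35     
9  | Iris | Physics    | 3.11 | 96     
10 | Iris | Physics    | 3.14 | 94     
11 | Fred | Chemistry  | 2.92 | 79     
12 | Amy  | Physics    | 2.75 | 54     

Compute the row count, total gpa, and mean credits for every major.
SELECT major,
       COUNT(*) as cnt,
       SUM(gpa) as total_gpa,
       AVG(credits) as avg_credits
FROM students
GROUP BY major

Result:
  Chemistry: 3 records, 9.58 total gpa, 58.00 avg credits
  Physics: 4 records, 12.29 total gpa, 72.50 avg credits
  Psychology: 5 records, 13.03 total gpa, 60.00 avg credits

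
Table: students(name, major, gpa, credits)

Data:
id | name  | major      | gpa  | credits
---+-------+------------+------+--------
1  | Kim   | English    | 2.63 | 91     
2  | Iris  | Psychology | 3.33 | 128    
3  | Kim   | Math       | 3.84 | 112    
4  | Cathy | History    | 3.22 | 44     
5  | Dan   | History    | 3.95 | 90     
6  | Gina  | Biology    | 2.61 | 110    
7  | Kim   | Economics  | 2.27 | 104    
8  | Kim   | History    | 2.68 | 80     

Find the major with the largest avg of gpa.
SELECT major, AVG(gpa) as val
FROM students
GROUP BY major
ORDER BY val DESC
LIMIT 1

Result: Math with avg(gpa) = 3.84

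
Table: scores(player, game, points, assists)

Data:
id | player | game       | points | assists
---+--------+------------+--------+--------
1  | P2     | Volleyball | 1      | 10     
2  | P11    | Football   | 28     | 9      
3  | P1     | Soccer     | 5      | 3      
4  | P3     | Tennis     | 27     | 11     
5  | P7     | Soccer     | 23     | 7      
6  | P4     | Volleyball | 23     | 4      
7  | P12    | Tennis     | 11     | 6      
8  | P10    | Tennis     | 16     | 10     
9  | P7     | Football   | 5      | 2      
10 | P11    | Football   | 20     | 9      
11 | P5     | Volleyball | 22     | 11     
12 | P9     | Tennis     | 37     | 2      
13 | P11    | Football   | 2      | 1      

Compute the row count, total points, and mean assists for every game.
SELECT game,
       COUNT(*) as cnt,
       SUM(points) as total_points,
       AVG(assists) as avg_assists
FROM scores
GROUP BY game

Result:
  Football: 4 records, 55 total points, 5.25 avg assists
  Soccer: 2 records, 28 total points, 5.00 avg assists
  Tennis: 4 records, 91 total points, 7.25 avg assists
  Volleyball: 3 records, 46 total points, 8.33 avg assists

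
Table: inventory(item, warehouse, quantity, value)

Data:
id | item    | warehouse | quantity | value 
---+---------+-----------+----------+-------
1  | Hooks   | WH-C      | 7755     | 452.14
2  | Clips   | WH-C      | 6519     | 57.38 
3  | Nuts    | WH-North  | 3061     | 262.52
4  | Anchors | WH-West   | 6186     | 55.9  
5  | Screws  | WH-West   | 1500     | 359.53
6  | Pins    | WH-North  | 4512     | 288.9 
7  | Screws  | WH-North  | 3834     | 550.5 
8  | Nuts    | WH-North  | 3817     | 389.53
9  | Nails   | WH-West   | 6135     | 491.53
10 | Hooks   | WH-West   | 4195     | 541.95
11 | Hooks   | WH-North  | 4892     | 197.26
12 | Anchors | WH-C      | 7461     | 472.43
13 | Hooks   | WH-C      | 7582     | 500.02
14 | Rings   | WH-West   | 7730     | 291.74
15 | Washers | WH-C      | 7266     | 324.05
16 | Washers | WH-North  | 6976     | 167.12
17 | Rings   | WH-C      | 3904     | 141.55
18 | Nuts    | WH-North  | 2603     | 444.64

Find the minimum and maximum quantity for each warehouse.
SELECT warehouse, MIN(quantity), MAX(quantity)
FROM inventory
GROUP BY warehouse

Result:
  WH-C: min=3904, max=7755
  WH-North: min=2603, max=6976
  WH-West: min=1500, max=7730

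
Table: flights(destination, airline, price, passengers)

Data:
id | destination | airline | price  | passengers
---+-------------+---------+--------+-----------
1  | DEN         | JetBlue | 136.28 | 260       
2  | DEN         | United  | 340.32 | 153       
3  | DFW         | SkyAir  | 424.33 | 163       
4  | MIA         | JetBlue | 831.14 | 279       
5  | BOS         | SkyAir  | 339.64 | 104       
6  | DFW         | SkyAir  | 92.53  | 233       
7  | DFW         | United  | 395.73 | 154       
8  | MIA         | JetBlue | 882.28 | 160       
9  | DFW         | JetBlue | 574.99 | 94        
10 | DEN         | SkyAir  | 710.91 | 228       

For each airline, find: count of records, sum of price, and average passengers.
SELECT airline,
       COUNT(*) as cnt,
       SUM(price) as total_price,
       AVG(passengers) as avg_passengers
FROM flights
GROUP BY airline

Result:
  JetBlue: 4 records, 2424.69 total price, 198.25 avg passengers
  SkyAir: 4 records, 1567.41 total price, 182.00 avg passengers
  United: 2 records, 736.05 total price, 153.50 avg passengers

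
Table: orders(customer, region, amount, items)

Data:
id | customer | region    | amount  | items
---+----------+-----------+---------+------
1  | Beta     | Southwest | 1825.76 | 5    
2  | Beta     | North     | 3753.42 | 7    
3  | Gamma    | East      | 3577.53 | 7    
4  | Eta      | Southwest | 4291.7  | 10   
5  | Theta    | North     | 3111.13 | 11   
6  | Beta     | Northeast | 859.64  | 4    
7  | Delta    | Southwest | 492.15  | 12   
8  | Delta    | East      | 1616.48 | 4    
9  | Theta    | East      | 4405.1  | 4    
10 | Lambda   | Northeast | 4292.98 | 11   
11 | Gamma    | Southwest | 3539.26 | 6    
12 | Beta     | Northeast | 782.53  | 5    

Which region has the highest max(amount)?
SELECT region, MAX(amount) as val
FROM orders
GROUP BY region
ORDER BY val DESC
LIMIT 1

Result: East with max(amount) = 4405.10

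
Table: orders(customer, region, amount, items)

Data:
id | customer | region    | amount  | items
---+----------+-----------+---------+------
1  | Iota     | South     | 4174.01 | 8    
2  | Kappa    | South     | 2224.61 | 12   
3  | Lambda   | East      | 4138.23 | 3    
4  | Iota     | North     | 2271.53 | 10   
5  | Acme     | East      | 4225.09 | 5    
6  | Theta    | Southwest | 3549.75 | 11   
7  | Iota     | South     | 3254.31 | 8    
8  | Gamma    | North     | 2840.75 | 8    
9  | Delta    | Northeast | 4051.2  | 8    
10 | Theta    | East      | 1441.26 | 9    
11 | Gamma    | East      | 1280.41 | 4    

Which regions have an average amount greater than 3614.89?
SELECT region, AVG(amount)
FROM orders
GROUP BY region
HAVING AVG(amount) > 3614.89

Result:
  Northeast: avg=4051.20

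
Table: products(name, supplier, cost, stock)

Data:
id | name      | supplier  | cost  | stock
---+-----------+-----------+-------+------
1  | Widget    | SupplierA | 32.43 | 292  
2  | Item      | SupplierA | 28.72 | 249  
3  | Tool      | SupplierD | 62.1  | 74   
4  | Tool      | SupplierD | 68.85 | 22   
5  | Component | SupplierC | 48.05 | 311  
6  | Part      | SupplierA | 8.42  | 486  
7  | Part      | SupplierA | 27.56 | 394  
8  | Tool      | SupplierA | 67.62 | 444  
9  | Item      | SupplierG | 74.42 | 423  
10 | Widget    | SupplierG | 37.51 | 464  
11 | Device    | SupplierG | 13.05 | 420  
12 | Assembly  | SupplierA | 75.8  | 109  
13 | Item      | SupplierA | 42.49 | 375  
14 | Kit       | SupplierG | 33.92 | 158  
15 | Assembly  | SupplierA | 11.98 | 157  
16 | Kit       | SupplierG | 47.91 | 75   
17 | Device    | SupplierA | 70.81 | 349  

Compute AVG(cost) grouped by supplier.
SELECT supplier, AVG(cost) as result
FROM products
GROUP BY supplier

Result:
  SupplierA: 40.65
  SupplierC: 48.05
  SupplierD: 65.48
  SupplierG: 41.36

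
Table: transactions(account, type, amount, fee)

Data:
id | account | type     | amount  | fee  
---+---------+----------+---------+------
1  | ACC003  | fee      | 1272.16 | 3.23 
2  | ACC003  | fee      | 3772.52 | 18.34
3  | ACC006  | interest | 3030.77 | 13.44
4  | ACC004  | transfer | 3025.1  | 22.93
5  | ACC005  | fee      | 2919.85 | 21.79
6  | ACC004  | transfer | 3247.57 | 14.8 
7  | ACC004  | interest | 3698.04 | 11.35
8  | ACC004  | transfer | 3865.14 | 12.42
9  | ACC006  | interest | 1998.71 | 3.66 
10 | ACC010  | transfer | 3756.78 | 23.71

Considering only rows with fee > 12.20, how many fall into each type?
SELECT type, COUNT(*)
FROM transactions
WHERE fee > 12.20
GROUP BY type

Note: WHERE filters rows before grouping.

Result:
  fee: 2
  interest: 1
  transfer: 4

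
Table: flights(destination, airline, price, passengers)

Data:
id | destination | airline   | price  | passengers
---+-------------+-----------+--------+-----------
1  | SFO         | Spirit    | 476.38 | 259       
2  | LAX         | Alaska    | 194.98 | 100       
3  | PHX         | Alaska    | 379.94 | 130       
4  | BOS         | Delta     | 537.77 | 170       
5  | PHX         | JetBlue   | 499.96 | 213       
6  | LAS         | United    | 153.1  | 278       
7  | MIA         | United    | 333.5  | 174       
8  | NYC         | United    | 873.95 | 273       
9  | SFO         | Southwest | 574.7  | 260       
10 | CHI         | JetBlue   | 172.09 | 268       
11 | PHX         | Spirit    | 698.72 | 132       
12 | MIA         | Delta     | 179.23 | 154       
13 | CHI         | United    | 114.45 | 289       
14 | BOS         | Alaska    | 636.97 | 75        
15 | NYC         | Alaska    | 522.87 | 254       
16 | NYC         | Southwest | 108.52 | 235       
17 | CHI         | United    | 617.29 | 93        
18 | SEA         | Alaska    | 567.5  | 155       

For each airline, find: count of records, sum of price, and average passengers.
SELECT airline,
       COUNT(*) as cnt,
       SUM(price) as total_price,
       AVG(passengers) as avg_passengers
FROM flights
GROUP BY airline

Result:
  Alaska: 5 records, 2302.26 total price, 142.80 avg passengers
  Delta: 2 records, 717.00 total price, 162.00 avg passengers
  JetBlue: 2 records, 672.05 total price, 240.50 avg passengers
  Southwest: 2 records, 683.22 total price, 247.50 avg passengers
  Spirit: 2 records, 1175.10 total price, 195.50 avg passengers
  United: 5 records, 2092.29 total price, 221.40 avg passengers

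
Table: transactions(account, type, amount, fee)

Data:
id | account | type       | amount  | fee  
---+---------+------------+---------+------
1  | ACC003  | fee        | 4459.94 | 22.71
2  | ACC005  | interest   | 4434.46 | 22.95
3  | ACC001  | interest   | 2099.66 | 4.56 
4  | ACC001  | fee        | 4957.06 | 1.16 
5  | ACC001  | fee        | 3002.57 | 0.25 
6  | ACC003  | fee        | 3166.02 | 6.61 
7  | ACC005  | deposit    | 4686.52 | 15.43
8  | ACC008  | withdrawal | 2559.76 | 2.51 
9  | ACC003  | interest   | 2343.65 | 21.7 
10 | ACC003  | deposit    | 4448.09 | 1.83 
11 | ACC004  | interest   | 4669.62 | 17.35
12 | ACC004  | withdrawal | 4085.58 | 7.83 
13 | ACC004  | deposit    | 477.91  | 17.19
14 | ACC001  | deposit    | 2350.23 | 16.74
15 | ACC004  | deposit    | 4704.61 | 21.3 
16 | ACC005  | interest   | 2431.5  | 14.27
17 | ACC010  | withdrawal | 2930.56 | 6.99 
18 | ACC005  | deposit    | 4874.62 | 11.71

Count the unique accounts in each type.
SELECT type, COUNT(DISTINCT account)
FROM transactions
GROUP BY type

Result:
  deposit: 4 distinct
  fee: 2 distinct
  interest: 4 distinct
  withdrawal: 3 distinct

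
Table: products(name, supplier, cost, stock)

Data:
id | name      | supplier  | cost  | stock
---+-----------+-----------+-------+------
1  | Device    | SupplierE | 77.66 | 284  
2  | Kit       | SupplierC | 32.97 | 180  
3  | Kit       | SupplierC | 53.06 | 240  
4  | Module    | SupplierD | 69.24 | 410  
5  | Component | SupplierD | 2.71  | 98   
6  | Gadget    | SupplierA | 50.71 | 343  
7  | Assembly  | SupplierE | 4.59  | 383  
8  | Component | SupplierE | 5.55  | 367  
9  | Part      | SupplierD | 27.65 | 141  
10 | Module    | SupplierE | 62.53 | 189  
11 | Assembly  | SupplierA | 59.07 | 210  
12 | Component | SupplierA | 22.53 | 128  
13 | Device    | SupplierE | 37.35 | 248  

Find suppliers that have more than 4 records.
SELECT supplier, COUNT(*) as cnt
FROM products
GROUP BY supplier
HAVING COUNT(*) > 4

Result:
  SupplierE: 5

Note: HAVING filters groups after aggregation, WHERE filters rows before.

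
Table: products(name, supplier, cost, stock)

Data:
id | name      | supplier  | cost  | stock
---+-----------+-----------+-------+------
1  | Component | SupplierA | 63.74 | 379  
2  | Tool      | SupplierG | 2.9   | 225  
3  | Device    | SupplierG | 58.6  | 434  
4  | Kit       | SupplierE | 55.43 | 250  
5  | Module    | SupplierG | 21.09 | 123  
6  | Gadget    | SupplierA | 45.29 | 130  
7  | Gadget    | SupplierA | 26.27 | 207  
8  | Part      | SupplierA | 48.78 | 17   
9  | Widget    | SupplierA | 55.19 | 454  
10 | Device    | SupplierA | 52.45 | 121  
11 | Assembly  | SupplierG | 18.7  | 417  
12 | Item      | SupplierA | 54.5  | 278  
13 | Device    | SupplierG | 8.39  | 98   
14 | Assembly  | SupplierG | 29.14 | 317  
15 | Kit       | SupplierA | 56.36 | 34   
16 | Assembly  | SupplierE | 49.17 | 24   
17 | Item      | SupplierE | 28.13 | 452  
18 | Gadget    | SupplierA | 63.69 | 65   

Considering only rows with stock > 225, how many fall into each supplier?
SELECT supplier, COUNT(*)
FROM products
WHERE stock > 225
GROUP BY supplier

Note: WHERE filters rows before grouping.

Result:
  SupplierA: 3
  SupplierE: 2
  SupplierG: 3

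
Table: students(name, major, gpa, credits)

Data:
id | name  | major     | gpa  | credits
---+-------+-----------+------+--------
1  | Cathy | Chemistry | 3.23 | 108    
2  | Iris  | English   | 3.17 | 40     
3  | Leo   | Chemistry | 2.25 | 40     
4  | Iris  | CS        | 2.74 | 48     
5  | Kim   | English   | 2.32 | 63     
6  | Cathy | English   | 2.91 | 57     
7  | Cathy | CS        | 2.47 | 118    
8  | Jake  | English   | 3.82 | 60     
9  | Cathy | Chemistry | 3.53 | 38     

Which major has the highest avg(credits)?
SELECT major, AVG(credits) as val
FROM students
GROUP BY major
ORDER BY val DESC
LIMIT 1

Result: CS with avg(credits) = 83.00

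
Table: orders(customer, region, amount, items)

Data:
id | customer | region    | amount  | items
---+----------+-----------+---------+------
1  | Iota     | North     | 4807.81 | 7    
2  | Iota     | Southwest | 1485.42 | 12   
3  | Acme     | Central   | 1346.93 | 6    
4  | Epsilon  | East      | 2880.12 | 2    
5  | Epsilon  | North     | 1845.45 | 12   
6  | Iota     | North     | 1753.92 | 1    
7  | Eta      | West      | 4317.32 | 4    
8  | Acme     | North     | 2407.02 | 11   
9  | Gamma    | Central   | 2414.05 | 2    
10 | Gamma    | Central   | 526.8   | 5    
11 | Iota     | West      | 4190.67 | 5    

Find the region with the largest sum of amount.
SELECT region, SUM(amount) as val
FROM orders
GROUP BY region
ORDER BY val DESC
LIMIT 1

Result: North with sum(amount) = 10814.20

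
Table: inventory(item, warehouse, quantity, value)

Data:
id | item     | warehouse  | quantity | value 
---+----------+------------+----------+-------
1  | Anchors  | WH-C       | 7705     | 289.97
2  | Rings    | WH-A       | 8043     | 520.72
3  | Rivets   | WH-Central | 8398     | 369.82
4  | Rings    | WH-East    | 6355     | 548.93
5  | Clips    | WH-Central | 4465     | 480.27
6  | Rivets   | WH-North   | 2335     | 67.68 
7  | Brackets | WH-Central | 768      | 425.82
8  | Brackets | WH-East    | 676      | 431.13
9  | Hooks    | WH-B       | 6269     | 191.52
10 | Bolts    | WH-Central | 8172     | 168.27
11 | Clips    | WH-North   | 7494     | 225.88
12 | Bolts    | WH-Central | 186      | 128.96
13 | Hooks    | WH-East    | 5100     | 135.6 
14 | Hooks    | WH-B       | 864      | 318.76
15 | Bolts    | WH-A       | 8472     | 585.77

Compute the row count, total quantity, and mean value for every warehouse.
SELECT warehouse,
       COUNT(*) as cnt,
       SUM(quantity) as total_quantity,
       AVG(value) as avg_value
FROM inventory
GROUP BY warehouse

Result:
  WH-A: 2 records, 16515 total quantity, 553.25 avg value
  WH-B: 2 records, 7133 total quantity, 255.14 avg value
  WH-C: 1 records, 7705 total quantity, 289.97 avg value
  WH-Central: 5 records, 21989 total quantity, 314.63 avg value
  WH-East: 3 records, 12131 total quantity, 371.89 avg value
  WH-North: 2 records, 9829 total quantity, 146.78 avg value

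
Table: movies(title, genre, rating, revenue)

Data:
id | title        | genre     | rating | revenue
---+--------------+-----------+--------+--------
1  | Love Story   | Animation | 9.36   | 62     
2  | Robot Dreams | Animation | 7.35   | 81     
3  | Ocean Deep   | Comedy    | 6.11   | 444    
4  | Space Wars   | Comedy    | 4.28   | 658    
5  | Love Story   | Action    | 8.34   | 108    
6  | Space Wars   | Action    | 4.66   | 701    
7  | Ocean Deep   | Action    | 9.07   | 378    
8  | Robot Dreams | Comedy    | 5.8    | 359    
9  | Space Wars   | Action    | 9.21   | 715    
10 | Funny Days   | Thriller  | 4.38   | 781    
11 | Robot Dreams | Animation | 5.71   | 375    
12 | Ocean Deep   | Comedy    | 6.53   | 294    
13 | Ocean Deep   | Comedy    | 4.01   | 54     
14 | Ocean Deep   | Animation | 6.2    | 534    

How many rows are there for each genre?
SELECT genre, COUNT(*) as count
FROM movies
GROUP BY genre

Result:
  Action: 4
  Animation: 4
  Comedy: 5
  Thriller: 1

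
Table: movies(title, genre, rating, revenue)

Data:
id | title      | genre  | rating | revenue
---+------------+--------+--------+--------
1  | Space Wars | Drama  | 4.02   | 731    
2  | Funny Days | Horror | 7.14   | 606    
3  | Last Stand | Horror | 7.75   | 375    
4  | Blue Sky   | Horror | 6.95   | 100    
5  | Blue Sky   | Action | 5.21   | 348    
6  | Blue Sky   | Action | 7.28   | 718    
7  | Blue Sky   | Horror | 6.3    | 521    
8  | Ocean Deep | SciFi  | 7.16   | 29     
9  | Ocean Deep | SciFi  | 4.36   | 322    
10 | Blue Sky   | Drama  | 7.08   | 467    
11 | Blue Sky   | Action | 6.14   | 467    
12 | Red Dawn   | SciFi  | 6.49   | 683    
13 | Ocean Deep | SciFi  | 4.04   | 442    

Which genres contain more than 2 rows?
SELECT genre, COUNT(*) as cnt
FROM movies
GROUP BY genre
HAVING COUNT(*) > 2

Result:
  Action: 3
  Horror: 4
  SciFi: 4

Note: HAVING filters groups after aggregation, WHERE filters rows before.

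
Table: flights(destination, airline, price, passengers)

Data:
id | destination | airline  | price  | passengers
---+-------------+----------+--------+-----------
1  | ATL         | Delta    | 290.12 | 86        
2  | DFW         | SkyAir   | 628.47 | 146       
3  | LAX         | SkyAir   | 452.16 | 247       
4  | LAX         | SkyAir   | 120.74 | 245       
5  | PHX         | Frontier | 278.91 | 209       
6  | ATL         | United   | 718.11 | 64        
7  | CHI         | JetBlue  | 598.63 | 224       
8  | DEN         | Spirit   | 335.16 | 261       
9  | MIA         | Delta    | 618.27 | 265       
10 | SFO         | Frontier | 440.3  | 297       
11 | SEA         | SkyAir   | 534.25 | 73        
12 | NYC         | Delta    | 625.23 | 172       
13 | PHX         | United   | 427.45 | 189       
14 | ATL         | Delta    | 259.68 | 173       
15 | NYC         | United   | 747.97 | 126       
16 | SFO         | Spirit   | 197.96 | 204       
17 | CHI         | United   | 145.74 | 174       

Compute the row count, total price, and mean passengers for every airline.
SELECT airline,
       COUNT(*) as cnt,
       SUM(price) as total_price,
       AVG(passengers) as avg_passengers
FROM flights
GROUP BY airline

Result:
  Delta: 4 records, 1793.30 total price, 174.00 avg passengers
  Frontier: 2 records, 719.21 total price, 253.00 avg passengers
  JetBlue: 1 records, 598.63 total price, 224.00 avg passengers
  SkyAir: 4 records, 1735.62 total price, 177.75 avg passengers
  Spirit: 2 records, 533.12 total price, 232.50 avg passengers
  United: 4 records, 2039.27 total price, 138.25 avg passengers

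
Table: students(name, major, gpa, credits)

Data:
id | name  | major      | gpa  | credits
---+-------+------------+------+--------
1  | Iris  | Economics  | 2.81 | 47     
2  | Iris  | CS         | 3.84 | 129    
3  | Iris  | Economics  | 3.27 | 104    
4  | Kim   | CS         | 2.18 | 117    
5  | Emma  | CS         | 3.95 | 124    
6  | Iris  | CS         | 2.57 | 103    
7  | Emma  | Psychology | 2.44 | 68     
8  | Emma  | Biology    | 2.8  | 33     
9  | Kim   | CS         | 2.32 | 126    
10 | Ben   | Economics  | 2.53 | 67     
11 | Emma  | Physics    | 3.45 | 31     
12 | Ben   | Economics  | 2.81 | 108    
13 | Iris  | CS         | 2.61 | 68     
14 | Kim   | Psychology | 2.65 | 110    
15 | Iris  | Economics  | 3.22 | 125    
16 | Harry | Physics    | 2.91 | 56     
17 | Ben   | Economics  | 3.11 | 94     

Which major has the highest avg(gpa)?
SELECT major, AVG(gpa) as val
FROM students
GROUP BY major
ORDER BY val DESC
LIMIT 1

Result: Physics with avg(gpa) = 3.18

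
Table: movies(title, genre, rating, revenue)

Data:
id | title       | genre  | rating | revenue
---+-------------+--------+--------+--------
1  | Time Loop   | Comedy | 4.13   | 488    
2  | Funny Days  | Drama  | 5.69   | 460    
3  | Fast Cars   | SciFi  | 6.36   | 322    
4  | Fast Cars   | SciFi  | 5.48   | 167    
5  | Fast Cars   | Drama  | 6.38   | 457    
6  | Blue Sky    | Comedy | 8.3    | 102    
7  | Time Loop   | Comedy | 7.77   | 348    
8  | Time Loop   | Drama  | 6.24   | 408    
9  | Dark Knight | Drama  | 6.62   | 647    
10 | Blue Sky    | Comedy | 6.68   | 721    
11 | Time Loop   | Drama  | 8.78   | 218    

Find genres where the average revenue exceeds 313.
SELECT genre, AVG(revenue)
FROM movies
GROUP BY genre
HAVING AVG(revenue) > 313

Result:
  Comedy: avg=414.75
  Drama: avg=438.00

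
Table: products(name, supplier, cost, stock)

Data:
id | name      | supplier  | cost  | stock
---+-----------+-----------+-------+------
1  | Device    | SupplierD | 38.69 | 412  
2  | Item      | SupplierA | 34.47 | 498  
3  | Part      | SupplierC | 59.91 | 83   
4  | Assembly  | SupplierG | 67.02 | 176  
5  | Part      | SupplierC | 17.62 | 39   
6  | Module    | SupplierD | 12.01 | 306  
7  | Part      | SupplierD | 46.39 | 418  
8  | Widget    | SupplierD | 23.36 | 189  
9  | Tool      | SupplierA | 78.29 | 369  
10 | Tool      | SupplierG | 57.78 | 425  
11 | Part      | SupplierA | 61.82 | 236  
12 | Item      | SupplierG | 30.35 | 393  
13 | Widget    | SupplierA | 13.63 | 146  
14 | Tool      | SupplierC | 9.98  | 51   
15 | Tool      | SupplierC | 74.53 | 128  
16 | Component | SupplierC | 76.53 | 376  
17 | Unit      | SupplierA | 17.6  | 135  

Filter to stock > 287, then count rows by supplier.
SELECT supplier, COUNT(*)
FROM products
WHERE stock > 287
GROUP BY supplier

Note: WHERE filters rows before grouping.

Result:
  SupplierA: 2
  SupplierC: 1
  SupplierD: 3
  SupplierG: 2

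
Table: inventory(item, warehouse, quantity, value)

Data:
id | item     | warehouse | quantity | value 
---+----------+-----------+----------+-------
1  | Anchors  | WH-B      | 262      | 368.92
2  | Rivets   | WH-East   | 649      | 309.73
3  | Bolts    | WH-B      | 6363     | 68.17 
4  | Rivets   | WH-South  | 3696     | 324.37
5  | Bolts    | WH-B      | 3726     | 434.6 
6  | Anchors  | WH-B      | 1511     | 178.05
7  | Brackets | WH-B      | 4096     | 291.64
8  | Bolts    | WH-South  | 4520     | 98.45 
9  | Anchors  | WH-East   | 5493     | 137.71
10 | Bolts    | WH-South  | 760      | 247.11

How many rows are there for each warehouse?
SELECT warehouse, COUNT(*) as count
FROM inventory
GROUP BY warehouse

Result:
  WH-B: 5
  WH-East: 2
  WH-South: 3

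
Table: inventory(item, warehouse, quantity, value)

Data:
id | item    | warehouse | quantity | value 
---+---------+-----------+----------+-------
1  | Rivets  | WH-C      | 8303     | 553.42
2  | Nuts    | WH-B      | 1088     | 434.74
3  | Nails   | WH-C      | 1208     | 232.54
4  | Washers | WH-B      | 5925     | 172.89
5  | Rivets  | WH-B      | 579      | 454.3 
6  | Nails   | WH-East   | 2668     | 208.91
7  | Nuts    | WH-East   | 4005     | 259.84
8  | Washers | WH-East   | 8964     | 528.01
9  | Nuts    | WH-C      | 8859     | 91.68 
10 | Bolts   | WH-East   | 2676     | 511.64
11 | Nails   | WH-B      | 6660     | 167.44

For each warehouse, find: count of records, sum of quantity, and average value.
SELECT warehouse,
       COUNT(*) as cnt,
       SUM(quantity) as total_quantity,
       AVG(value) as avg_value
FROM inventory
GROUP BY warehouse

Result:
  WH-B: 4 records, 14252 total quantity, 307.34 avg value
  WH-C: 3 records, 18370 total quantity, 292.55 avg value
  WH-East: 4 records, 18313 total quantity, 377.10 avg value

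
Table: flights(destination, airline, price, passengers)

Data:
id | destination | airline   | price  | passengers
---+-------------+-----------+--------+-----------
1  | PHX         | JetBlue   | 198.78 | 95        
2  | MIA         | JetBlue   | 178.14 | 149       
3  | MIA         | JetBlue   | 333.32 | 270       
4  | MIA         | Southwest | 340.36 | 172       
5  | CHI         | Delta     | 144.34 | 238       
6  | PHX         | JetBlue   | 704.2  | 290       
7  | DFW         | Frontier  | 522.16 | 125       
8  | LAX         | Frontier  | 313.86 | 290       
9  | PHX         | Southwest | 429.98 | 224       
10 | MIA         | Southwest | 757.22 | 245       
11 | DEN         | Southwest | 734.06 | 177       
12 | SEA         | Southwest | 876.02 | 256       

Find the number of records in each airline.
SELECT airline, COUNT(*) as count
FROM flights
GROUP BY airline

Result:
  Delta: 1
  Frontier: 2
  JetBlue: 4
  Southwest: 5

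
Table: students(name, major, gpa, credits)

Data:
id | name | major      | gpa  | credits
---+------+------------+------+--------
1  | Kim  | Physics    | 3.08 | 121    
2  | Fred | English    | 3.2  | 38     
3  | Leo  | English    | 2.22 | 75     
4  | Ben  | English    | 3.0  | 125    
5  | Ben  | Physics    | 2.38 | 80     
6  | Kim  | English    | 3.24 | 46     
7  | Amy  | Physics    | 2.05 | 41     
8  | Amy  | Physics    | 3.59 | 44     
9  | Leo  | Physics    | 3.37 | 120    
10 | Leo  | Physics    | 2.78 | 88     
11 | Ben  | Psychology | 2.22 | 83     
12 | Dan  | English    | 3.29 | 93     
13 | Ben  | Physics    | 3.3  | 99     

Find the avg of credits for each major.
SELECT major, AVG(credits) as result
FROM students
GROUP BY major

Result:
  English: 75.40
  Physics: 84.71
  Psychology: 83.00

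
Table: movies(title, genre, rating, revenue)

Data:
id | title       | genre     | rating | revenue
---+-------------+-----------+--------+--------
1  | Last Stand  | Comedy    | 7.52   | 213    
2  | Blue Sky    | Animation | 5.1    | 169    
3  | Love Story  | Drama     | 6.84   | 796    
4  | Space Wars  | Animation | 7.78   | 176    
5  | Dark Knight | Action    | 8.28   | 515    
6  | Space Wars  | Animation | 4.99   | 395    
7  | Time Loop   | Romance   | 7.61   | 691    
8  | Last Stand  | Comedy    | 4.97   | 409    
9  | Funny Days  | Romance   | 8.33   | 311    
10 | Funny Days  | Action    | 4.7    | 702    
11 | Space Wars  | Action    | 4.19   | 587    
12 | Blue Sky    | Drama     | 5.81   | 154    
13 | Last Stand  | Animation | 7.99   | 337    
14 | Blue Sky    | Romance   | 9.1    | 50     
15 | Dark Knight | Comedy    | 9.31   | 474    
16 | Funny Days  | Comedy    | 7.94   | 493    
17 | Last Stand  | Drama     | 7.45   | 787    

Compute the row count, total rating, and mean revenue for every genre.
SELECT genre,
       COUNT(*) as cnt,
       SUM(rating) as total_rating,
       AVG(revenue) as avg_revenue
FROM movies
GROUP BY genre

Result:
  Action: 3 records, 17.17 total rating, 601.33 avg revenue
  Animation: 4 records, 25.86 total rating, 269.25 avg revenue
  Comedy: 4 records, 29.74 total rating, 397.25 avg revenue
  Drama: 3 records, 20.10 total rating, 579.00 avg revenue
  Romance: 3 records, 25.04 total rating, 350.67 avg revenue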